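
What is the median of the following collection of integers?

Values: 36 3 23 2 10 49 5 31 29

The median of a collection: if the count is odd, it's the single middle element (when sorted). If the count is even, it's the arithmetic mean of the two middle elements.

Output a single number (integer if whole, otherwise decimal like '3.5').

Step 1: insert 36 -> lo=[36] (size 1, max 36) hi=[] (size 0) -> median=36
Step 2: insert 3 -> lo=[3] (size 1, max 3) hi=[36] (size 1, min 36) -> median=19.5
Step 3: insert 23 -> lo=[3, 23] (size 2, max 23) hi=[36] (size 1, min 36) -> median=23
Step 4: insert 2 -> lo=[2, 3] (size 2, max 3) hi=[23, 36] (size 2, min 23) -> median=13
Step 5: insert 10 -> lo=[2, 3, 10] (size 3, max 10) hi=[23, 36] (size 2, min 23) -> median=10
Step 6: insert 49 -> lo=[2, 3, 10] (size 3, max 10) hi=[23, 36, 49] (size 3, min 23) -> median=16.5
Step 7: insert 5 -> lo=[2, 3, 5, 10] (size 4, max 10) hi=[23, 36, 49] (size 3, min 23) -> median=10
Step 8: insert 31 -> lo=[2, 3, 5, 10] (size 4, max 10) hi=[23, 31, 36, 49] (size 4, min 23) -> median=16.5
Step 9: insert 29 -> lo=[2, 3, 5, 10, 23] (size 5, max 23) hi=[29, 31, 36, 49] (size 4, min 29) -> median=23

Answer: 23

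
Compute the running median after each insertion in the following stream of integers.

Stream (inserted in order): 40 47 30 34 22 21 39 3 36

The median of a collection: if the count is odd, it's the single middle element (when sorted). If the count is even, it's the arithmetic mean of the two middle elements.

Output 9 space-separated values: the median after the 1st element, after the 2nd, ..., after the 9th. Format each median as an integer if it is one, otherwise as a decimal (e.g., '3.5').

Step 1: insert 40 -> lo=[40] (size 1, max 40) hi=[] (size 0) -> median=40
Step 2: insert 47 -> lo=[40] (size 1, max 40) hi=[47] (size 1, min 47) -> median=43.5
Step 3: insert 30 -> lo=[30, 40] (size 2, max 40) hi=[47] (size 1, min 47) -> median=40
Step 4: insert 34 -> lo=[30, 34] (size 2, max 34) hi=[40, 47] (size 2, min 40) -> median=37
Step 5: insert 22 -> lo=[22, 30, 34] (size 3, max 34) hi=[40, 47] (size 2, min 40) -> median=34
Step 6: insert 21 -> lo=[21, 22, 30] (size 3, max 30) hi=[34, 40, 47] (size 3, min 34) -> median=32
Step 7: insert 39 -> lo=[21, 22, 30, 34] (size 4, max 34) hi=[39, 40, 47] (size 3, min 39) -> median=34
Step 8: insert 3 -> lo=[3, 21, 22, 30] (size 4, max 30) hi=[34, 39, 40, 47] (size 4, min 34) -> median=32
Step 9: insert 36 -> lo=[3, 21, 22, 30, 34] (size 5, max 34) hi=[36, 39, 40, 47] (size 4, min 36) -> median=34

Answer: 40 43.5 40 37 34 32 34 32 34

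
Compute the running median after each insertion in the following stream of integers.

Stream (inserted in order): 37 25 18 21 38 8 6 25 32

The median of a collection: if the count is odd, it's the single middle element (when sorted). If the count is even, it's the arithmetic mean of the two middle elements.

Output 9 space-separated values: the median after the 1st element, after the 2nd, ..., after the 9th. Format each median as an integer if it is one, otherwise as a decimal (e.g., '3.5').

Step 1: insert 37 -> lo=[37] (size 1, max 37) hi=[] (size 0) -> median=37
Step 2: insert 25 -> lo=[25] (size 1, max 25) hi=[37] (size 1, min 37) -> median=31
Step 3: insert 18 -> lo=[18, 25] (size 2, max 25) hi=[37] (size 1, min 37) -> median=25
Step 4: insert 21 -> lo=[18, 21] (size 2, max 21) hi=[25, 37] (size 2, min 25) -> median=23
Step 5: insert 38 -> lo=[18, 21, 25] (size 3, max 25) hi=[37, 38] (size 2, min 37) -> median=25
Step 6: insert 8 -> lo=[8, 18, 21] (size 3, max 21) hi=[25, 37, 38] (size 3, min 25) -> median=23
Step 7: insert 6 -> lo=[6, 8, 18, 21] (size 4, max 21) hi=[25, 37, 38] (size 3, min 25) -> median=21
Step 8: insert 25 -> lo=[6, 8, 18, 21] (size 4, max 21) hi=[25, 25, 37, 38] (size 4, min 25) -> median=23
Step 9: insert 32 -> lo=[6, 8, 18, 21, 25] (size 5, max 25) hi=[25, 32, 37, 38] (size 4, min 25) -> median=25

Answer: 37 31 25 23 25 23 21 23 25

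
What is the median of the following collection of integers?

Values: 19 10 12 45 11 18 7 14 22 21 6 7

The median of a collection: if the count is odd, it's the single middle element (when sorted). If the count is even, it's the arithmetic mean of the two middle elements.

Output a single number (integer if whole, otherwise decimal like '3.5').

Answer: 13

Derivation:
Step 1: insert 19 -> lo=[19] (size 1, max 19) hi=[] (size 0) -> median=19
Step 2: insert 10 -> lo=[10] (size 1, max 10) hi=[19] (size 1, min 19) -> median=14.5
Step 3: insert 12 -> lo=[10, 12] (size 2, max 12) hi=[19] (size 1, min 19) -> median=12
Step 4: insert 45 -> lo=[10, 12] (size 2, max 12) hi=[19, 45] (size 2, min 19) -> median=15.5
Step 5: insert 11 -> lo=[10, 11, 12] (size 3, max 12) hi=[19, 45] (size 2, min 19) -> median=12
Step 6: insert 18 -> lo=[10, 11, 12] (size 3, max 12) hi=[18, 19, 45] (size 3, min 18) -> median=15
Step 7: insert 7 -> lo=[7, 10, 11, 12] (size 4, max 12) hi=[18, 19, 45] (size 3, min 18) -> median=12
Step 8: insert 14 -> lo=[7, 10, 11, 12] (size 4, max 12) hi=[14, 18, 19, 45] (size 4, min 14) -> median=13
Step 9: insert 22 -> lo=[7, 10, 11, 12, 14] (size 5, max 14) hi=[18, 19, 22, 45] (size 4, min 18) -> median=14
Step 10: insert 21 -> lo=[7, 10, 11, 12, 14] (size 5, max 14) hi=[18, 19, 21, 22, 45] (size 5, min 18) -> median=16
Step 11: insert 6 -> lo=[6, 7, 10, 11, 12, 14] (size 6, max 14) hi=[18, 19, 21, 22, 45] (size 5, min 18) -> median=14
Step 12: insert 7 -> lo=[6, 7, 7, 10, 11, 12] (size 6, max 12) hi=[14, 18, 19, 21, 22, 45] (size 6, min 14) -> median=13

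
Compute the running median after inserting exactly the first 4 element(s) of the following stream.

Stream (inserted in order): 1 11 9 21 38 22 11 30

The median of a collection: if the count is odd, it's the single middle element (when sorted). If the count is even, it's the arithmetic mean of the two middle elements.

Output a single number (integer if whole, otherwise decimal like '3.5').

Answer: 10

Derivation:
Step 1: insert 1 -> lo=[1] (size 1, max 1) hi=[] (size 0) -> median=1
Step 2: insert 11 -> lo=[1] (size 1, max 1) hi=[11] (size 1, min 11) -> median=6
Step 3: insert 9 -> lo=[1, 9] (size 2, max 9) hi=[11] (size 1, min 11) -> median=9
Step 4: insert 21 -> lo=[1, 9] (size 2, max 9) hi=[11, 21] (size 2, min 11) -> median=10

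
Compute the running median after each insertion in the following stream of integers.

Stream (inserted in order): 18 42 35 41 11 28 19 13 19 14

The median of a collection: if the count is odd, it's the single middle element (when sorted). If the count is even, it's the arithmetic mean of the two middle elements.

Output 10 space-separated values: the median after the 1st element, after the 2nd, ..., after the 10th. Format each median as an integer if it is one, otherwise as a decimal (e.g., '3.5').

Answer: 18 30 35 38 35 31.5 28 23.5 19 19

Derivation:
Step 1: insert 18 -> lo=[18] (size 1, max 18) hi=[] (size 0) -> median=18
Step 2: insert 42 -> lo=[18] (size 1, max 18) hi=[42] (size 1, min 42) -> median=30
Step 3: insert 35 -> lo=[18, 35] (size 2, max 35) hi=[42] (size 1, min 42) -> median=35
Step 4: insert 41 -> lo=[18, 35] (size 2, max 35) hi=[41, 42] (size 2, min 41) -> median=38
Step 5: insert 11 -> lo=[11, 18, 35] (size 3, max 35) hi=[41, 42] (size 2, min 41) -> median=35
Step 6: insert 28 -> lo=[11, 18, 28] (size 3, max 28) hi=[35, 41, 42] (size 3, min 35) -> median=31.5
Step 7: insert 19 -> lo=[11, 18, 19, 28] (size 4, max 28) hi=[35, 41, 42] (size 3, min 35) -> median=28
Step 8: insert 13 -> lo=[11, 13, 18, 19] (size 4, max 19) hi=[28, 35, 41, 42] (size 4, min 28) -> median=23.5
Step 9: insert 19 -> lo=[11, 13, 18, 19, 19] (size 5, max 19) hi=[28, 35, 41, 42] (size 4, min 28) -> median=19
Step 10: insert 14 -> lo=[11, 13, 14, 18, 19] (size 5, max 19) hi=[19, 28, 35, 41, 42] (size 5, min 19) -> median=19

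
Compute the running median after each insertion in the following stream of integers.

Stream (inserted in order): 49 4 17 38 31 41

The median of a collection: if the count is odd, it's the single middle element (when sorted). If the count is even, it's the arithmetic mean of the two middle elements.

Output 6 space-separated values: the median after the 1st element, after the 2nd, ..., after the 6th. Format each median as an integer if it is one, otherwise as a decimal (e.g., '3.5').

Step 1: insert 49 -> lo=[49] (size 1, max 49) hi=[] (size 0) -> median=49
Step 2: insert 4 -> lo=[4] (size 1, max 4) hi=[49] (size 1, min 49) -> median=26.5
Step 3: insert 17 -> lo=[4, 17] (size 2, max 17) hi=[49] (size 1, min 49) -> median=17
Step 4: insert 38 -> lo=[4, 17] (size 2, max 17) hi=[38, 49] (size 2, min 38) -> median=27.5
Step 5: insert 31 -> lo=[4, 17, 31] (size 3, max 31) hi=[38, 49] (size 2, min 38) -> median=31
Step 6: insert 41 -> lo=[4, 17, 31] (size 3, max 31) hi=[38, 41, 49] (size 3, min 38) -> median=34.5

Answer: 49 26.5 17 27.5 31 34.5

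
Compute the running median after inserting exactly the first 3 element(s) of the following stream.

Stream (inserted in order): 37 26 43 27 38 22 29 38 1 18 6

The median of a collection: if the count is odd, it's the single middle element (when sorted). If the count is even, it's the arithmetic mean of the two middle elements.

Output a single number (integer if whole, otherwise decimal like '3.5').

Answer: 37

Derivation:
Step 1: insert 37 -> lo=[37] (size 1, max 37) hi=[] (size 0) -> median=37
Step 2: insert 26 -> lo=[26] (size 1, max 26) hi=[37] (size 1, min 37) -> median=31.5
Step 3: insert 43 -> lo=[26, 37] (size 2, max 37) hi=[43] (size 1, min 43) -> median=37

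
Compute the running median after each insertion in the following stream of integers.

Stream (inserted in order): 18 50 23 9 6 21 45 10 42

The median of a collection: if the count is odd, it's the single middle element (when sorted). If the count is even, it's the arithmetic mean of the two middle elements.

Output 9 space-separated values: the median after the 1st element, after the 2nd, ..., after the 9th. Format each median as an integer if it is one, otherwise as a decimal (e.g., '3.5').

Step 1: insert 18 -> lo=[18] (size 1, max 18) hi=[] (size 0) -> median=18
Step 2: insert 50 -> lo=[18] (size 1, max 18) hi=[50] (size 1, min 50) -> median=34
Step 3: insert 23 -> lo=[18, 23] (size 2, max 23) hi=[50] (size 1, min 50) -> median=23
Step 4: insert 9 -> lo=[9, 18] (size 2, max 18) hi=[23, 50] (size 2, min 23) -> median=20.5
Step 5: insert 6 -> lo=[6, 9, 18] (size 3, max 18) hi=[23, 50] (size 2, min 23) -> median=18
Step 6: insert 21 -> lo=[6, 9, 18] (size 3, max 18) hi=[21, 23, 50] (size 3, min 21) -> median=19.5
Step 7: insert 45 -> lo=[6, 9, 18, 21] (size 4, max 21) hi=[23, 45, 50] (size 3, min 23) -> median=21
Step 8: insert 10 -> lo=[6, 9, 10, 18] (size 4, max 18) hi=[21, 23, 45, 50] (size 4, min 21) -> median=19.5
Step 9: insert 42 -> lo=[6, 9, 10, 18, 21] (size 5, max 21) hi=[23, 42, 45, 50] (size 4, min 23) -> median=21

Answer: 18 34 23 20.5 18 19.5 21 19.5 21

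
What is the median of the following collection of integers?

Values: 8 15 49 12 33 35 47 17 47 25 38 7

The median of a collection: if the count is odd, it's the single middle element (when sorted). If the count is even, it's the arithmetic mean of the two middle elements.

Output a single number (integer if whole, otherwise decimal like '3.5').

Answer: 29

Derivation:
Step 1: insert 8 -> lo=[8] (size 1, max 8) hi=[] (size 0) -> median=8
Step 2: insert 15 -> lo=[8] (size 1, max 8) hi=[15] (size 1, min 15) -> median=11.5
Step 3: insert 49 -> lo=[8, 15] (size 2, max 15) hi=[49] (size 1, min 49) -> median=15
Step 4: insert 12 -> lo=[8, 12] (size 2, max 12) hi=[15, 49] (size 2, min 15) -> median=13.5
Step 5: insert 33 -> lo=[8, 12, 15] (size 3, max 15) hi=[33, 49] (size 2, min 33) -> median=15
Step 6: insert 35 -> lo=[8, 12, 15] (size 3, max 15) hi=[33, 35, 49] (size 3, min 33) -> median=24
Step 7: insert 47 -> lo=[8, 12, 15, 33] (size 4, max 33) hi=[35, 47, 49] (size 3, min 35) -> median=33
Step 8: insert 17 -> lo=[8, 12, 15, 17] (size 4, max 17) hi=[33, 35, 47, 49] (size 4, min 33) -> median=25
Step 9: insert 47 -> lo=[8, 12, 15, 17, 33] (size 5, max 33) hi=[35, 47, 47, 49] (size 4, min 35) -> median=33
Step 10: insert 25 -> lo=[8, 12, 15, 17, 25] (size 5, max 25) hi=[33, 35, 47, 47, 49] (size 5, min 33) -> median=29
Step 11: insert 38 -> lo=[8, 12, 15, 17, 25, 33] (size 6, max 33) hi=[35, 38, 47, 47, 49] (size 5, min 35) -> median=33
Step 12: insert 7 -> lo=[7, 8, 12, 15, 17, 25] (size 6, max 25) hi=[33, 35, 38, 47, 47, 49] (size 6, min 33) -> median=29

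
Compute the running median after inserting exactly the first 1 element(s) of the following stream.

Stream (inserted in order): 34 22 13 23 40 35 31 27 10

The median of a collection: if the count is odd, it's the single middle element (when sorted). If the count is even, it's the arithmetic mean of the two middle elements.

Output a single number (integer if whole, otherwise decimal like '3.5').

Answer: 34

Derivation:
Step 1: insert 34 -> lo=[34] (size 1, max 34) hi=[] (size 0) -> median=34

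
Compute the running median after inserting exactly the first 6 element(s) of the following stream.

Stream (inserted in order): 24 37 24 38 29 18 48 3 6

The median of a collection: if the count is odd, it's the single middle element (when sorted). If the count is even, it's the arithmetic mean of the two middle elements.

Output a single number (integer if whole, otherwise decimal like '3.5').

Step 1: insert 24 -> lo=[24] (size 1, max 24) hi=[] (size 0) -> median=24
Step 2: insert 37 -> lo=[24] (size 1, max 24) hi=[37] (size 1, min 37) -> median=30.5
Step 3: insert 24 -> lo=[24, 24] (size 2, max 24) hi=[37] (size 1, min 37) -> median=24
Step 4: insert 38 -> lo=[24, 24] (size 2, max 24) hi=[37, 38] (size 2, min 37) -> median=30.5
Step 5: insert 29 -> lo=[24, 24, 29] (size 3, max 29) hi=[37, 38] (size 2, min 37) -> median=29
Step 6: insert 18 -> lo=[18, 24, 24] (size 3, max 24) hi=[29, 37, 38] (size 3, min 29) -> median=26.5

Answer: 26.5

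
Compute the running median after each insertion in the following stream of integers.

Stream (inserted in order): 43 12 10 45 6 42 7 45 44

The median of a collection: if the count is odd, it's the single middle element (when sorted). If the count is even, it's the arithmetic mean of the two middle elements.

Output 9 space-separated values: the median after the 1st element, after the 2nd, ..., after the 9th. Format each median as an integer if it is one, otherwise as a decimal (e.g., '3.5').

Step 1: insert 43 -> lo=[43] (size 1, max 43) hi=[] (size 0) -> median=43
Step 2: insert 12 -> lo=[12] (size 1, max 12) hi=[43] (size 1, min 43) -> median=27.5
Step 3: insert 10 -> lo=[10, 12] (size 2, max 12) hi=[43] (size 1, min 43) -> median=12
Step 4: insert 45 -> lo=[10, 12] (size 2, max 12) hi=[43, 45] (size 2, min 43) -> median=27.5
Step 5: insert 6 -> lo=[6, 10, 12] (size 3, max 12) hi=[43, 45] (size 2, min 43) -> median=12
Step 6: insert 42 -> lo=[6, 10, 12] (size 3, max 12) hi=[42, 43, 45] (size 3, min 42) -> median=27
Step 7: insert 7 -> lo=[6, 7, 10, 12] (size 4, max 12) hi=[42, 43, 45] (size 3, min 42) -> median=12
Step 8: insert 45 -> lo=[6, 7, 10, 12] (size 4, max 12) hi=[42, 43, 45, 45] (size 4, min 42) -> median=27
Step 9: insert 44 -> lo=[6, 7, 10, 12, 42] (size 5, max 42) hi=[43, 44, 45, 45] (size 4, min 43) -> median=42

Answer: 43 27.5 12 27.5 12 27 12 27 42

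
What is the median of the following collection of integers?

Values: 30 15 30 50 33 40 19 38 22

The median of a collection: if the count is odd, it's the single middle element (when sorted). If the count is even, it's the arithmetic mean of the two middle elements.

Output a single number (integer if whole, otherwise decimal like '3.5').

Step 1: insert 30 -> lo=[30] (size 1, max 30) hi=[] (size 0) -> median=30
Step 2: insert 15 -> lo=[15] (size 1, max 15) hi=[30] (size 1, min 30) -> median=22.5
Step 3: insert 30 -> lo=[15, 30] (size 2, max 30) hi=[30] (size 1, min 30) -> median=30
Step 4: insert 50 -> lo=[15, 30] (size 2, max 30) hi=[30, 50] (size 2, min 30) -> median=30
Step 5: insert 33 -> lo=[15, 30, 30] (size 3, max 30) hi=[33, 50] (size 2, min 33) -> median=30
Step 6: insert 40 -> lo=[15, 30, 30] (size 3, max 30) hi=[33, 40, 50] (size 3, min 33) -> median=31.5
Step 7: insert 19 -> lo=[15, 19, 30, 30] (size 4, max 30) hi=[33, 40, 50] (size 3, min 33) -> median=30
Step 8: insert 38 -> lo=[15, 19, 30, 30] (size 4, max 30) hi=[33, 38, 40, 50] (size 4, min 33) -> median=31.5
Step 9: insert 22 -> lo=[15, 19, 22, 30, 30] (size 5, max 30) hi=[33, 38, 40, 50] (size 4, min 33) -> median=30

Answer: 30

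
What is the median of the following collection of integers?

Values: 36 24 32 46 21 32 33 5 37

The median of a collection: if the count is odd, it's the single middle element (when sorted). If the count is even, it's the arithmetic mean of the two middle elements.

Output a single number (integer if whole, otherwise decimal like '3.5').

Answer: 32

Derivation:
Step 1: insert 36 -> lo=[36] (size 1, max 36) hi=[] (size 0) -> median=36
Step 2: insert 24 -> lo=[24] (size 1, max 24) hi=[36] (size 1, min 36) -> median=30
Step 3: insert 32 -> lo=[24, 32] (size 2, max 32) hi=[36] (size 1, min 36) -> median=32
Step 4: insert 46 -> lo=[24, 32] (size 2, max 32) hi=[36, 46] (size 2, min 36) -> median=34
Step 5: insert 21 -> lo=[21, 24, 32] (size 3, max 32) hi=[36, 46] (size 2, min 36) -> median=32
Step 6: insert 32 -> lo=[21, 24, 32] (size 3, max 32) hi=[32, 36, 46] (size 3, min 32) -> median=32
Step 7: insert 33 -> lo=[21, 24, 32, 32] (size 4, max 32) hi=[33, 36, 46] (size 3, min 33) -> median=32
Step 8: insert 5 -> lo=[5, 21, 24, 32] (size 4, max 32) hi=[32, 33, 36, 46] (size 4, min 32) -> median=32
Step 9: insert 37 -> lo=[5, 21, 24, 32, 32] (size 5, max 32) hi=[33, 36, 37, 46] (size 4, min 33) -> median=32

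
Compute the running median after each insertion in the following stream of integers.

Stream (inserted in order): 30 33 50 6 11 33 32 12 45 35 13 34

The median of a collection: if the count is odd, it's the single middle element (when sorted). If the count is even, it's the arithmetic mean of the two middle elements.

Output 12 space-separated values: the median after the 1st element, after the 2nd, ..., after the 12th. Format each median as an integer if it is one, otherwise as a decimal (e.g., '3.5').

Step 1: insert 30 -> lo=[30] (size 1, max 30) hi=[] (size 0) -> median=30
Step 2: insert 33 -> lo=[30] (size 1, max 30) hi=[33] (size 1, min 33) -> median=31.5
Step 3: insert 50 -> lo=[30, 33] (size 2, max 33) hi=[50] (size 1, min 50) -> median=33
Step 4: insert 6 -> lo=[6, 30] (size 2, max 30) hi=[33, 50] (size 2, min 33) -> median=31.5
Step 5: insert 11 -> lo=[6, 11, 30] (size 3, max 30) hi=[33, 50] (size 2, min 33) -> median=30
Step 6: insert 33 -> lo=[6, 11, 30] (size 3, max 30) hi=[33, 33, 50] (size 3, min 33) -> median=31.5
Step 7: insert 32 -> lo=[6, 11, 30, 32] (size 4, max 32) hi=[33, 33, 50] (size 3, min 33) -> median=32
Step 8: insert 12 -> lo=[6, 11, 12, 30] (size 4, max 30) hi=[32, 33, 33, 50] (size 4, min 32) -> median=31
Step 9: insert 45 -> lo=[6, 11, 12, 30, 32] (size 5, max 32) hi=[33, 33, 45, 50] (size 4, min 33) -> median=32
Step 10: insert 35 -> lo=[6, 11, 12, 30, 32] (size 5, max 32) hi=[33, 33, 35, 45, 50] (size 5, min 33) -> median=32.5
Step 11: insert 13 -> lo=[6, 11, 12, 13, 30, 32] (size 6, max 32) hi=[33, 33, 35, 45, 50] (size 5, min 33) -> median=32
Step 12: insert 34 -> lo=[6, 11, 12, 13, 30, 32] (size 6, max 32) hi=[33, 33, 34, 35, 45, 50] (size 6, min 33) -> median=32.5

Answer: 30 31.5 33 31.5 30 31.5 32 31 32 32.5 32 32.5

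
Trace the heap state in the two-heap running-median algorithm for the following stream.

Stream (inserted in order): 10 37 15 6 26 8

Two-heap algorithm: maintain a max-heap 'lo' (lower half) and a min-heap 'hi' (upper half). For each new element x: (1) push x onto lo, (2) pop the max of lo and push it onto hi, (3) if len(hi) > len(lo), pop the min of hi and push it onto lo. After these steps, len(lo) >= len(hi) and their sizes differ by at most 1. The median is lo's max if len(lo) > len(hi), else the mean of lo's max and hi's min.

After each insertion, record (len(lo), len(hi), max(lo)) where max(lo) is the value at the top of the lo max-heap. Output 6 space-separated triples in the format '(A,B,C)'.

Step 1: insert 10 -> lo=[10] hi=[] -> (len(lo)=1, len(hi)=0, max(lo)=10)
Step 2: insert 37 -> lo=[10] hi=[37] -> (len(lo)=1, len(hi)=1, max(lo)=10)
Step 3: insert 15 -> lo=[10, 15] hi=[37] -> (len(lo)=2, len(hi)=1, max(lo)=15)
Step 4: insert 6 -> lo=[6, 10] hi=[15, 37] -> (len(lo)=2, len(hi)=2, max(lo)=10)
Step 5: insert 26 -> lo=[6, 10, 15] hi=[26, 37] -> (len(lo)=3, len(hi)=2, max(lo)=15)
Step 6: insert 8 -> lo=[6, 8, 10] hi=[15, 26, 37] -> (len(lo)=3, len(hi)=3, max(lo)=10)

Answer: (1,0,10) (1,1,10) (2,1,15) (2,2,10) (3,2,15) (3,3,10)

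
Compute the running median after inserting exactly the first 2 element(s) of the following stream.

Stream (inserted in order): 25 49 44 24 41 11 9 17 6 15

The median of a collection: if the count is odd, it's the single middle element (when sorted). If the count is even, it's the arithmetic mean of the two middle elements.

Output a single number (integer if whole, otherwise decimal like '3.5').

Step 1: insert 25 -> lo=[25] (size 1, max 25) hi=[] (size 0) -> median=25
Step 2: insert 49 -> lo=[25] (size 1, max 25) hi=[49] (size 1, min 49) -> median=37

Answer: 37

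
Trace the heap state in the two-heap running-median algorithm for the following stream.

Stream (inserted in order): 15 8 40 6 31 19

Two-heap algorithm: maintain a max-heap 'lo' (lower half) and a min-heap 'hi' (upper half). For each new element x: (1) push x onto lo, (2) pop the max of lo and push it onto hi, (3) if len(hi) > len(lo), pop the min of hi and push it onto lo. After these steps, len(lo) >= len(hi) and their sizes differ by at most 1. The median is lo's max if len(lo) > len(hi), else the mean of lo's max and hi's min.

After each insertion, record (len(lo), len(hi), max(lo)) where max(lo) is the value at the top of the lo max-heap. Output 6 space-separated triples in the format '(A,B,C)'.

Answer: (1,0,15) (1,1,8) (2,1,15) (2,2,8) (3,2,15) (3,3,15)

Derivation:
Step 1: insert 15 -> lo=[15] hi=[] -> (len(lo)=1, len(hi)=0, max(lo)=15)
Step 2: insert 8 -> lo=[8] hi=[15] -> (len(lo)=1, len(hi)=1, max(lo)=8)
Step 3: insert 40 -> lo=[8, 15] hi=[40] -> (len(lo)=2, len(hi)=1, max(lo)=15)
Step 4: insert 6 -> lo=[6, 8] hi=[15, 40] -> (len(lo)=2, len(hi)=2, max(lo)=8)
Step 5: insert 31 -> lo=[6, 8, 15] hi=[31, 40] -> (len(lo)=3, len(hi)=2, max(lo)=15)
Step 6: insert 19 -> lo=[6, 8, 15] hi=[19, 31, 40] -> (len(lo)=3, len(hi)=3, max(lo)=15)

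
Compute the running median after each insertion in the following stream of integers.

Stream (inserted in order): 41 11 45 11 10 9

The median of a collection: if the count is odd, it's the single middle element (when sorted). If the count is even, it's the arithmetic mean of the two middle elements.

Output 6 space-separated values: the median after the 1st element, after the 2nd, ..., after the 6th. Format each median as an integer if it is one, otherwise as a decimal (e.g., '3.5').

Step 1: insert 41 -> lo=[41] (size 1, max 41) hi=[] (size 0) -> median=41
Step 2: insert 11 -> lo=[11] (size 1, max 11) hi=[41] (size 1, min 41) -> median=26
Step 3: insert 45 -> lo=[11, 41] (size 2, max 41) hi=[45] (size 1, min 45) -> median=41
Step 4: insert 11 -> lo=[11, 11] (size 2, max 11) hi=[41, 45] (size 2, min 41) -> median=26
Step 5: insert 10 -> lo=[10, 11, 11] (size 3, max 11) hi=[41, 45] (size 2, min 41) -> median=11
Step 6: insert 9 -> lo=[9, 10, 11] (size 3, max 11) hi=[11, 41, 45] (size 3, min 11) -> median=11

Answer: 41 26 41 26 11 11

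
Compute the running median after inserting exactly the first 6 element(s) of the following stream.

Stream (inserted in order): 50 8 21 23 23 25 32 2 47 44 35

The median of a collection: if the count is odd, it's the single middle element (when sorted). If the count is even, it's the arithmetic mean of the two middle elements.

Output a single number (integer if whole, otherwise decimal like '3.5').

Answer: 23

Derivation:
Step 1: insert 50 -> lo=[50] (size 1, max 50) hi=[] (size 0) -> median=50
Step 2: insert 8 -> lo=[8] (size 1, max 8) hi=[50] (size 1, min 50) -> median=29
Step 3: insert 21 -> lo=[8, 21] (size 2, max 21) hi=[50] (size 1, min 50) -> median=21
Step 4: insert 23 -> lo=[8, 21] (size 2, max 21) hi=[23, 50] (size 2, min 23) -> median=22
Step 5: insert 23 -> lo=[8, 21, 23] (size 3, max 23) hi=[23, 50] (size 2, min 23) -> median=23
Step 6: insert 25 -> lo=[8, 21, 23] (size 3, max 23) hi=[23, 25, 50] (size 3, min 23) -> median=23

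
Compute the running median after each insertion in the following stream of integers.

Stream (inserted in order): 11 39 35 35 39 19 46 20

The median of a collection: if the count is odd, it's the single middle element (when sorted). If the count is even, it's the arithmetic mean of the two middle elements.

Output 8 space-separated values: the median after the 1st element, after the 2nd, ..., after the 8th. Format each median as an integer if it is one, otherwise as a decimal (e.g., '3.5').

Step 1: insert 11 -> lo=[11] (size 1, max 11) hi=[] (size 0) -> median=11
Step 2: insert 39 -> lo=[11] (size 1, max 11) hi=[39] (size 1, min 39) -> median=25
Step 3: insert 35 -> lo=[11, 35] (size 2, max 35) hi=[39] (size 1, min 39) -> median=35
Step 4: insert 35 -> lo=[11, 35] (size 2, max 35) hi=[35, 39] (size 2, min 35) -> median=35
Step 5: insert 39 -> lo=[11, 35, 35] (size 3, max 35) hi=[39, 39] (size 2, min 39) -> median=35
Step 6: insert 19 -> lo=[11, 19, 35] (size 3, max 35) hi=[35, 39, 39] (size 3, min 35) -> median=35
Step 7: insert 46 -> lo=[11, 19, 35, 35] (size 4, max 35) hi=[39, 39, 46] (size 3, min 39) -> median=35
Step 8: insert 20 -> lo=[11, 19, 20, 35] (size 4, max 35) hi=[35, 39, 39, 46] (size 4, min 35) -> median=35

Answer: 11 25 35 35 35 35 35 35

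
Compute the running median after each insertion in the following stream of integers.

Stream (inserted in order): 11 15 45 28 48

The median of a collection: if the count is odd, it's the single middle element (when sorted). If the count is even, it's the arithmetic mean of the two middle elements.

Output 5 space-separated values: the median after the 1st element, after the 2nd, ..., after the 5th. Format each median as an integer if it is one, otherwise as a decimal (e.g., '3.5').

Answer: 11 13 15 21.5 28

Derivation:
Step 1: insert 11 -> lo=[11] (size 1, max 11) hi=[] (size 0) -> median=11
Step 2: insert 15 -> lo=[11] (size 1, max 11) hi=[15] (size 1, min 15) -> median=13
Step 3: insert 45 -> lo=[11, 15] (size 2, max 15) hi=[45] (size 1, min 45) -> median=15
Step 4: insert 28 -> lo=[11, 15] (size 2, max 15) hi=[28, 45] (size 2, min 28) -> median=21.5
Step 5: insert 48 -> lo=[11, 15, 28] (size 3, max 28) hi=[45, 48] (size 2, min 45) -> median=28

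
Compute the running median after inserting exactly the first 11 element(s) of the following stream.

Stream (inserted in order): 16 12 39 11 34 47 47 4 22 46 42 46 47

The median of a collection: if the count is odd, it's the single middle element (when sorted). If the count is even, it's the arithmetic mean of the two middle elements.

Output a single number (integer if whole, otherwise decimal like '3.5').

Step 1: insert 16 -> lo=[16] (size 1, max 16) hi=[] (size 0) -> median=16
Step 2: insert 12 -> lo=[12] (size 1, max 12) hi=[16] (size 1, min 16) -> median=14
Step 3: insert 39 -> lo=[12, 16] (size 2, max 16) hi=[39] (size 1, min 39) -> median=16
Step 4: insert 11 -> lo=[11, 12] (size 2, max 12) hi=[16, 39] (size 2, min 16) -> median=14
Step 5: insert 34 -> lo=[11, 12, 16] (size 3, max 16) hi=[34, 39] (size 2, min 34) -> median=16
Step 6: insert 47 -> lo=[11, 12, 16] (size 3, max 16) hi=[34, 39, 47] (size 3, min 34) -> median=25
Step 7: insert 47 -> lo=[11, 12, 16, 34] (size 4, max 34) hi=[39, 47, 47] (size 3, min 39) -> median=34
Step 8: insert 4 -> lo=[4, 11, 12, 16] (size 4, max 16) hi=[34, 39, 47, 47] (size 4, min 34) -> median=25
Step 9: insert 22 -> lo=[4, 11, 12, 16, 22] (size 5, max 22) hi=[34, 39, 47, 47] (size 4, min 34) -> median=22
Step 10: insert 46 -> lo=[4, 11, 12, 16, 22] (size 5, max 22) hi=[34, 39, 46, 47, 47] (size 5, min 34) -> median=28
Step 11: insert 42 -> lo=[4, 11, 12, 16, 22, 34] (size 6, max 34) hi=[39, 42, 46, 47, 47] (size 5, min 39) -> median=34

Answer: 34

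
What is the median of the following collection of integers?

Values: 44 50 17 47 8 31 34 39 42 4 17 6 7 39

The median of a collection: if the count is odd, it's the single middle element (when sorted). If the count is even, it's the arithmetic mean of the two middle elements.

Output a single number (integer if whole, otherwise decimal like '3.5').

Answer: 32.5

Derivation:
Step 1: insert 44 -> lo=[44] (size 1, max 44) hi=[] (size 0) -> median=44
Step 2: insert 50 -> lo=[44] (size 1, max 44) hi=[50] (size 1, min 50) -> median=47
Step 3: insert 17 -> lo=[17, 44] (size 2, max 44) hi=[50] (size 1, min 50) -> median=44
Step 4: insert 47 -> lo=[17, 44] (size 2, max 44) hi=[47, 50] (size 2, min 47) -> median=45.5
Step 5: insert 8 -> lo=[8, 17, 44] (size 3, max 44) hi=[47, 50] (size 2, min 47) -> median=44
Step 6: insert 31 -> lo=[8, 17, 31] (size 3, max 31) hi=[44, 47, 50] (size 3, min 44) -> median=37.5
Step 7: insert 34 -> lo=[8, 17, 31, 34] (size 4, max 34) hi=[44, 47, 50] (size 3, min 44) -> median=34
Step 8: insert 39 -> lo=[8, 17, 31, 34] (size 4, max 34) hi=[39, 44, 47, 50] (size 4, min 39) -> median=36.5
Step 9: insert 42 -> lo=[8, 17, 31, 34, 39] (size 5, max 39) hi=[42, 44, 47, 50] (size 4, min 42) -> median=39
Step 10: insert 4 -> lo=[4, 8, 17, 31, 34] (size 5, max 34) hi=[39, 42, 44, 47, 50] (size 5, min 39) -> median=36.5
Step 11: insert 17 -> lo=[4, 8, 17, 17, 31, 34] (size 6, max 34) hi=[39, 42, 44, 47, 50] (size 5, min 39) -> median=34
Step 12: insert 6 -> lo=[4, 6, 8, 17, 17, 31] (size 6, max 31) hi=[34, 39, 42, 44, 47, 50] (size 6, min 34) -> median=32.5
Step 13: insert 7 -> lo=[4, 6, 7, 8, 17, 17, 31] (size 7, max 31) hi=[34, 39, 42, 44, 47, 50] (size 6, min 34) -> median=31
Step 14: insert 39 -> lo=[4, 6, 7, 8, 17, 17, 31] (size 7, max 31) hi=[34, 39, 39, 42, 44, 47, 50] (size 7, min 34) -> median=32.5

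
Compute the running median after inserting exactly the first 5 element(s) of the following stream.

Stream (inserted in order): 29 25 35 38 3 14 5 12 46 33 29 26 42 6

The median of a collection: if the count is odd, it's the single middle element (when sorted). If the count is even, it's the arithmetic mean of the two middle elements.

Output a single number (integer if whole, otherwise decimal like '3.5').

Step 1: insert 29 -> lo=[29] (size 1, max 29) hi=[] (size 0) -> median=29
Step 2: insert 25 -> lo=[25] (size 1, max 25) hi=[29] (size 1, min 29) -> median=27
Step 3: insert 35 -> lo=[25, 29] (size 2, max 29) hi=[35] (size 1, min 35) -> median=29
Step 4: insert 38 -> lo=[25, 29] (size 2, max 29) hi=[35, 38] (size 2, min 35) -> median=32
Step 5: insert 3 -> lo=[3, 25, 29] (size 3, max 29) hi=[35, 38] (size 2, min 35) -> median=29

Answer: 29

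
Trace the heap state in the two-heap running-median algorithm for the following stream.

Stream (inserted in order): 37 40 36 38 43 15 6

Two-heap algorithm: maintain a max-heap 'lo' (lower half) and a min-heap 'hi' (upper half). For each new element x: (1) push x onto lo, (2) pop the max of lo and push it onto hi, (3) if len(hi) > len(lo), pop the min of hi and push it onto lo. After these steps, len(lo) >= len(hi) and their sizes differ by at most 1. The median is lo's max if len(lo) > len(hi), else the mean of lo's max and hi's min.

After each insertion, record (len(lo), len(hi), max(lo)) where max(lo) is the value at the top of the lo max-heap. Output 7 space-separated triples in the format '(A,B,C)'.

Step 1: insert 37 -> lo=[37] hi=[] -> (len(lo)=1, len(hi)=0, max(lo)=37)
Step 2: insert 40 -> lo=[37] hi=[40] -> (len(lo)=1, len(hi)=1, max(lo)=37)
Step 3: insert 36 -> lo=[36, 37] hi=[40] -> (len(lo)=2, len(hi)=1, max(lo)=37)
Step 4: insert 38 -> lo=[36, 37] hi=[38, 40] -> (len(lo)=2, len(hi)=2, max(lo)=37)
Step 5: insert 43 -> lo=[36, 37, 38] hi=[40, 43] -> (len(lo)=3, len(hi)=2, max(lo)=38)
Step 6: insert 15 -> lo=[15, 36, 37] hi=[38, 40, 43] -> (len(lo)=3, len(hi)=3, max(lo)=37)
Step 7: insert 6 -> lo=[6, 15, 36, 37] hi=[38, 40, 43] -> (len(lo)=4, len(hi)=3, max(lo)=37)

Answer: (1,0,37) (1,1,37) (2,1,37) (2,2,37) (3,2,38) (3,3,37) (4,3,37)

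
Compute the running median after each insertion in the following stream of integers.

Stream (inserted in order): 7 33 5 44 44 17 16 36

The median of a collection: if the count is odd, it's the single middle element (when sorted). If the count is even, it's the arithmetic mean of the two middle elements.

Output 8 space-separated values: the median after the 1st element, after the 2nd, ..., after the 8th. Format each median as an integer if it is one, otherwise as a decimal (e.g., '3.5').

Answer: 7 20 7 20 33 25 17 25

Derivation:
Step 1: insert 7 -> lo=[7] (size 1, max 7) hi=[] (size 0) -> median=7
Step 2: insert 33 -> lo=[7] (size 1, max 7) hi=[33] (size 1, min 33) -> median=20
Step 3: insert 5 -> lo=[5, 7] (size 2, max 7) hi=[33] (size 1, min 33) -> median=7
Step 4: insert 44 -> lo=[5, 7] (size 2, max 7) hi=[33, 44] (size 2, min 33) -> median=20
Step 5: insert 44 -> lo=[5, 7, 33] (size 3, max 33) hi=[44, 44] (size 2, min 44) -> median=33
Step 6: insert 17 -> lo=[5, 7, 17] (size 3, max 17) hi=[33, 44, 44] (size 3, min 33) -> median=25
Step 7: insert 16 -> lo=[5, 7, 16, 17] (size 4, max 17) hi=[33, 44, 44] (size 3, min 33) -> median=17
Step 8: insert 36 -> lo=[5, 7, 16, 17] (size 4, max 17) hi=[33, 36, 44, 44] (size 4, min 33) -> median=25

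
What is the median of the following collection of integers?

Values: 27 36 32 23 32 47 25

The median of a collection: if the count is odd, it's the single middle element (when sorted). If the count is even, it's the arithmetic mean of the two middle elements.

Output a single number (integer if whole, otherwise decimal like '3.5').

Step 1: insert 27 -> lo=[27] (size 1, max 27) hi=[] (size 0) -> median=27
Step 2: insert 36 -> lo=[27] (size 1, max 27) hi=[36] (size 1, min 36) -> median=31.5
Step 3: insert 32 -> lo=[27, 32] (size 2, max 32) hi=[36] (size 1, min 36) -> median=32
Step 4: insert 23 -> lo=[23, 27] (size 2, max 27) hi=[32, 36] (size 2, min 32) -> median=29.5
Step 5: insert 32 -> lo=[23, 27, 32] (size 3, max 32) hi=[32, 36] (size 2, min 32) -> median=32
Step 6: insert 47 -> lo=[23, 27, 32] (size 3, max 32) hi=[32, 36, 47] (size 3, min 32) -> median=32
Step 7: insert 25 -> lo=[23, 25, 27, 32] (size 4, max 32) hi=[32, 36, 47] (size 3, min 32) -> median=32

Answer: 32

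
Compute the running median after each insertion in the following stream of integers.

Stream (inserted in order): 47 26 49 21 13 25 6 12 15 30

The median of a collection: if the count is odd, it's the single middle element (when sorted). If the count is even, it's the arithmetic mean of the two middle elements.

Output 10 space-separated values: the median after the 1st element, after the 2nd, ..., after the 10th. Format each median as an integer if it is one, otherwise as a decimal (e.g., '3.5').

Step 1: insert 47 -> lo=[47] (size 1, max 47) hi=[] (size 0) -> median=47
Step 2: insert 26 -> lo=[26] (size 1, max 26) hi=[47] (size 1, min 47) -> median=36.5
Step 3: insert 49 -> lo=[26, 47] (size 2, max 47) hi=[49] (size 1, min 49) -> median=47
Step 4: insert 21 -> lo=[21, 26] (size 2, max 26) hi=[47, 49] (size 2, min 47) -> median=36.5
Step 5: insert 13 -> lo=[13, 21, 26] (size 3, max 26) hi=[47, 49] (size 2, min 47) -> median=26
Step 6: insert 25 -> lo=[13, 21, 25] (size 3, max 25) hi=[26, 47, 49] (size 3, min 26) -> median=25.5
Step 7: insert 6 -> lo=[6, 13, 21, 25] (size 4, max 25) hi=[26, 47, 49] (size 3, min 26) -> median=25
Step 8: insert 12 -> lo=[6, 12, 13, 21] (size 4, max 21) hi=[25, 26, 47, 49] (size 4, min 25) -> median=23
Step 9: insert 15 -> lo=[6, 12, 13, 15, 21] (size 5, max 21) hi=[25, 26, 47, 49] (size 4, min 25) -> median=21
Step 10: insert 30 -> lo=[6, 12, 13, 15, 21] (size 5, max 21) hi=[25, 26, 30, 47, 49] (size 5, min 25) -> median=23

Answer: 47 36.5 47 36.5 26 25.5 25 23 21 23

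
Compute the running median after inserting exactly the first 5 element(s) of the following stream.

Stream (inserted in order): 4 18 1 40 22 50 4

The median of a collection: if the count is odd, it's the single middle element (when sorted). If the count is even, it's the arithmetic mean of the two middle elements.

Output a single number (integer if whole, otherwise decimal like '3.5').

Step 1: insert 4 -> lo=[4] (size 1, max 4) hi=[] (size 0) -> median=4
Step 2: insert 18 -> lo=[4] (size 1, max 4) hi=[18] (size 1, min 18) -> median=11
Step 3: insert 1 -> lo=[1, 4] (size 2, max 4) hi=[18] (size 1, min 18) -> median=4
Step 4: insert 40 -> lo=[1, 4] (size 2, max 4) hi=[18, 40] (size 2, min 18) -> median=11
Step 5: insert 22 -> lo=[1, 4, 18] (size 3, max 18) hi=[22, 40] (size 2, min 22) -> median=18

Answer: 18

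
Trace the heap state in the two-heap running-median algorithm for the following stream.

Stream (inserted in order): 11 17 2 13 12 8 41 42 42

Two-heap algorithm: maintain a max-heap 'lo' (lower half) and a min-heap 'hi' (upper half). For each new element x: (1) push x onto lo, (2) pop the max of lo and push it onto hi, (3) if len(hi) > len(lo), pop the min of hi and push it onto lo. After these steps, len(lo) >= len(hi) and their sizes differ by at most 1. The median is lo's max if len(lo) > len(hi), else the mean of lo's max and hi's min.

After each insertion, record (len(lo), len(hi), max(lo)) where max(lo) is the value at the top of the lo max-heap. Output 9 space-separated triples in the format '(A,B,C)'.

Step 1: insert 11 -> lo=[11] hi=[] -> (len(lo)=1, len(hi)=0, max(lo)=11)
Step 2: insert 17 -> lo=[11] hi=[17] -> (len(lo)=1, len(hi)=1, max(lo)=11)
Step 3: insert 2 -> lo=[2, 11] hi=[17] -> (len(lo)=2, len(hi)=1, max(lo)=11)
Step 4: insert 13 -> lo=[2, 11] hi=[13, 17] -> (len(lo)=2, len(hi)=2, max(lo)=11)
Step 5: insert 12 -> lo=[2, 11, 12] hi=[13, 17] -> (len(lo)=3, len(hi)=2, max(lo)=12)
Step 6: insert 8 -> lo=[2, 8, 11] hi=[12, 13, 17] -> (len(lo)=3, len(hi)=3, max(lo)=11)
Step 7: insert 41 -> lo=[2, 8, 11, 12] hi=[13, 17, 41] -> (len(lo)=4, len(hi)=3, max(lo)=12)
Step 8: insert 42 -> lo=[2, 8, 11, 12] hi=[13, 17, 41, 42] -> (len(lo)=4, len(hi)=4, max(lo)=12)
Step 9: insert 42 -> lo=[2, 8, 11, 12, 13] hi=[17, 41, 42, 42] -> (len(lo)=5, len(hi)=4, max(lo)=13)

Answer: (1,0,11) (1,1,11) (2,1,11) (2,2,11) (3,2,12) (3,3,11) (4,3,12) (4,4,12) (5,4,13)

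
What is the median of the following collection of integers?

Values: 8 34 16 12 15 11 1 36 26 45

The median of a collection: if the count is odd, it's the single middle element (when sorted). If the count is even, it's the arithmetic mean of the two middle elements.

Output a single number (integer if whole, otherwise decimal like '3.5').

Step 1: insert 8 -> lo=[8] (size 1, max 8) hi=[] (size 0) -> median=8
Step 2: insert 34 -> lo=[8] (size 1, max 8) hi=[34] (size 1, min 34) -> median=21
Step 3: insert 16 -> lo=[8, 16] (size 2, max 16) hi=[34] (size 1, min 34) -> median=16
Step 4: insert 12 -> lo=[8, 12] (size 2, max 12) hi=[16, 34] (size 2, min 16) -> median=14
Step 5: insert 15 -> lo=[8, 12, 15] (size 3, max 15) hi=[16, 34] (size 2, min 16) -> median=15
Step 6: insert 11 -> lo=[8, 11, 12] (size 3, max 12) hi=[15, 16, 34] (size 3, min 15) -> median=13.5
Step 7: insert 1 -> lo=[1, 8, 11, 12] (size 4, max 12) hi=[15, 16, 34] (size 3, min 15) -> median=12
Step 8: insert 36 -> lo=[1, 8, 11, 12] (size 4, max 12) hi=[15, 16, 34, 36] (size 4, min 15) -> median=13.5
Step 9: insert 26 -> lo=[1, 8, 11, 12, 15] (size 5, max 15) hi=[16, 26, 34, 36] (size 4, min 16) -> median=15
Step 10: insert 45 -> lo=[1, 8, 11, 12, 15] (size 5, max 15) hi=[16, 26, 34, 36, 45] (size 5, min 16) -> median=15.5

Answer: 15.5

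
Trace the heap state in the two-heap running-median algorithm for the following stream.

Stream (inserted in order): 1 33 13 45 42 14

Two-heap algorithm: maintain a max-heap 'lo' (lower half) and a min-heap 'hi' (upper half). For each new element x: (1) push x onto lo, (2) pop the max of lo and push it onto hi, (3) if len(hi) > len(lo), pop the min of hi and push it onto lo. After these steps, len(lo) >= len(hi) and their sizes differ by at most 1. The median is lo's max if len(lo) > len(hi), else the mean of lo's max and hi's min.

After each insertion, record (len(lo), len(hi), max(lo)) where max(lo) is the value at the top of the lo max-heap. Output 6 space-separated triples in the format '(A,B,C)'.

Step 1: insert 1 -> lo=[1] hi=[] -> (len(lo)=1, len(hi)=0, max(lo)=1)
Step 2: insert 33 -> lo=[1] hi=[33] -> (len(lo)=1, len(hi)=1, max(lo)=1)
Step 3: insert 13 -> lo=[1, 13] hi=[33] -> (len(lo)=2, len(hi)=1, max(lo)=13)
Step 4: insert 45 -> lo=[1, 13] hi=[33, 45] -> (len(lo)=2, len(hi)=2, max(lo)=13)
Step 5: insert 42 -> lo=[1, 13, 33] hi=[42, 45] -> (len(lo)=3, len(hi)=2, max(lo)=33)
Step 6: insert 14 -> lo=[1, 13, 14] hi=[33, 42, 45] -> (len(lo)=3, len(hi)=3, max(lo)=14)

Answer: (1,0,1) (1,1,1) (2,1,13) (2,2,13) (3,2,33) (3,3,14)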